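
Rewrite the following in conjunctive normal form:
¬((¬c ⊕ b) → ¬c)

(¬c ∨ b) ∧ c

¬((¬c ⊕ b) → ¬c)
≡ ¬(¬(¬c ⊕ b) ∨ ¬c)   [eliminate →]
≡ ¬(¬((¬c ∨ b) ∧ ¬(¬c ∧ b)) ∨ ¬c)   [expand ⊕]
≡ ¬¬((¬c ∨ b) ∧ ¬(¬c ∧ b)) ∧ ¬¬c   [De Morgan]
≡ (¬c ∨ b) ∧ ¬(¬c ∧ b) ∧ ¬¬c   [double negation]
≡ (¬c ∨ b) ∧ (¬¬c ∨ ¬b) ∧ ¬¬c   [De Morgan]
≡ (¬c ∨ b) ∧ (c ∨ ¬b) ∧ ¬¬c   [double negation]
≡ (¬c ∨ b) ∧ (c ∨ ¬b) ∧ c   [double negation]
≡ (¬c ∨ b) ∧ c   [simplify]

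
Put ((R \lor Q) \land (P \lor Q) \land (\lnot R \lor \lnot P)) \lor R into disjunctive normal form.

(Q \land \lnot R) \lor (Q \land \lnot P) \lor R

((R \lor Q) \land (P \lor Q) \land (\lnot R \lor \lnot P)) \lor R
≡ (R \land P \land \lnot R) \lor (R \land P \land \lnot P) \lor (R \land Q \land \lnot R) \lor (R \land Q \land \lnot P) \lor (Q \land P \land \lnot R) \lor (Q \land P \land \lnot P) \lor (Q \land Q \land \lnot R) \lor (Q \land Q \land \lnot P) \lor R   [distribute \land over \lor]
≡ (Q \land \lnot R) \lor (Q \land \lnot P) \lor R   [simplify]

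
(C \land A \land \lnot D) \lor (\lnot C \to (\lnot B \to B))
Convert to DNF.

(C \land A \land \lnot D) \lor (\lnot C \to (\lnot B \to B))
⇔ (C \land A \land \lnot D) \lor \lnot \lnot C \lor (\lnot B \to B)   [eliminate \to]
⇔ (C \land A \land \lnot D) \lor \lnot \lnot C \lor \lnot \lnot B \lor B   [eliminate \to]
⇔ (C \land A \land \lnot D) \lor C \lor \lnot \lnot B \lor B   [double negation]
⇔ (C \land A \land \lnot D) \lor C \lor B \lor B   [double negation]
⇔ C \lor B   [simplify]

C \lor B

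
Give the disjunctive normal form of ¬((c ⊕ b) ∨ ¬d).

¬((c ⊕ b) ∨ ¬d)
≡ ¬(c ∧ ¬b ∨ ¬c ∧ b ∨ ¬d)   [expand ⊕]
≡ ¬(c ∧ ¬b) ∧ ¬(¬c ∧ b) ∧ ¬¬d   [De Morgan]
≡ (¬c ∨ ¬¬b) ∧ ¬(¬c ∧ b) ∧ ¬¬d   [De Morgan]
≡ (¬c ∨ b) ∧ ¬(¬c ∧ b) ∧ ¬¬d   [double negation]
≡ (¬c ∨ b) ∧ (¬¬c ∨ ¬b) ∧ ¬¬d   [De Morgan]
≡ (¬c ∨ b) ∧ (c ∨ ¬b) ∧ ¬¬d   [double negation]
≡ (¬c ∨ b) ∧ (c ∨ ¬b) ∧ d   [double negation]
≡ ¬c ∧ c ∧ d ∨ ¬c ∧ ¬b ∧ d ∨ b ∧ c ∧ d ∨ b ∧ ¬b ∧ d   [distribute ∧ over ∨]
≡ ¬c ∧ ¬b ∧ d ∨ b ∧ c ∧ d   [simplify]

¬c ∧ ¬b ∧ d ∨ b ∧ c ∧ d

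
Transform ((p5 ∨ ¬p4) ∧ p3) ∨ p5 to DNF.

((p5 ∨ ¬p4) ∧ p3) ∨ p5
≡ (p5 ∧ p3) ∨ (¬p4 ∧ p3) ∨ p5   [distribute ∧ over ∨]
≡ (¬p4 ∧ p3) ∨ p5   [simplify]

(¬p4 ∧ p3) ∨ p5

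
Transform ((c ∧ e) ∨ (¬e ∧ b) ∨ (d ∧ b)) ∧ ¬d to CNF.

(c ∨ ¬e ∨ d) ∧ (c ∨ b) ∧ (e ∨ b) ∧ ¬d

((c ∧ e) ∨ (¬e ∧ b) ∨ (d ∧ b)) ∧ ¬d
⇔ (c ∨ ¬e ∨ d) ∧ (c ∨ ¬e ∨ b) ∧ (c ∨ b ∨ d) ∧ (c ∨ b ∨ b) ∧ (e ∨ ¬e ∨ d) ∧ (e ∨ ¬e ∨ b) ∧ (e ∨ b ∨ d) ∧ (e ∨ b ∨ b) ∧ ¬d   (distribute ∨ over ∧)
⇔ (c ∨ ¬e ∨ d) ∧ (c ∨ b) ∧ (e ∨ b) ∧ ¬d   (simplify)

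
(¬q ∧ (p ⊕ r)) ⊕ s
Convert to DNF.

(¬q ∧ (p ⊕ r)) ⊕ s
≡ (¬q ∧ (p ⊕ r) ∧ ¬s) ∨ (¬(¬q ∧ (p ⊕ r)) ∧ s)   [expand ⊕]
≡ (¬q ∧ ((p ∧ ¬r) ∨ (¬p ∧ r)) ∧ ¬s) ∨ (¬(¬q ∧ (p ⊕ r)) ∧ s)   [expand ⊕]
≡ (¬q ∧ ((p ∧ ¬r) ∨ (¬p ∧ r)) ∧ ¬s) ∨ (¬(¬q ∧ ((p ∧ ¬r) ∨ (¬p ∧ r))) ∧ s)   [expand ⊕]
≡ (¬q ∧ ((p ∧ ¬r) ∨ (¬p ∧ r)) ∧ ¬s) ∨ ((¬¬q ∨ ¬((p ∧ ¬r) ∨ (¬p ∧ r))) ∧ s)   [De Morgan]
≡ (¬q ∧ ((p ∧ ¬r) ∨ (¬p ∧ r)) ∧ ¬s) ∨ ((q ∨ ¬((p ∧ ¬r) ∨ (¬p ∧ r))) ∧ s)   [double negation]
≡ (¬q ∧ ((p ∧ ¬r) ∨ (¬p ∧ r)) ∧ ¬s) ∨ ((q ∨ (¬(p ∧ ¬r) ∧ ¬(¬p ∧ r))) ∧ s)   [De Morgan]
≡ (¬q ∧ ((p ∧ ¬r) ∨ (¬p ∧ r)) ∧ ¬s) ∨ ((q ∨ ((¬p ∨ ¬¬r) ∧ ¬(¬p ∧ r))) ∧ s)   [De Morgan]
≡ (¬q ∧ ((p ∧ ¬r) ∨ (¬p ∧ r)) ∧ ¬s) ∨ ((q ∨ ((¬p ∨ r) ∧ ¬(¬p ∧ r))) ∧ s)   [double negation]
≡ (¬q ∧ ((p ∧ ¬r) ∨ (¬p ∧ r)) ∧ ¬s) ∨ ((q ∨ ((¬p ∨ r) ∧ (¬¬p ∨ ¬r))) ∧ s)   [De Morgan]
≡ (¬q ∧ ((p ∧ ¬r) ∨ (¬p ∧ r)) ∧ ¬s) ∨ ((q ∨ ((¬p ∨ r) ∧ (p ∨ ¬r))) ∧ s)   [double negation]
≡ (¬q ∧ p ∧ ¬r ∧ ¬s) ∨ (¬q ∧ ¬p ∧ r ∧ ¬s) ∨ (q ∧ s) ∨ (¬p ∧ p ∧ s) ∨ (¬p ∧ ¬r ∧ s) ∨ (r ∧ p ∧ s) ∨ (r ∧ ¬r ∧ s)   [distribute ∧ over ∨]
≡ (¬q ∧ p ∧ ¬r ∧ ¬s) ∨ (¬q ∧ ¬p ∧ r ∧ ¬s) ∨ (q ∧ s) ∨ (¬p ∧ ¬r ∧ s) ∨ (r ∧ p ∧ s)   [simplify]

(¬q ∧ p ∧ ¬r ∧ ¬s) ∨ (¬q ∧ ¬p ∧ r ∧ ¬s) ∨ (q ∧ s) ∨ (¬p ∧ ¬r ∧ s) ∨ (r ∧ p ∧ s)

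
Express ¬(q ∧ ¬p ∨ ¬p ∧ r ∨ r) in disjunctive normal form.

¬(q ∧ ¬p ∨ ¬p ∧ r ∨ r)
⇔ ¬(q ∧ ¬p) ∧ ¬(¬p ∧ r) ∧ ¬r   [De Morgan]
⇔ (¬q ∨ ¬¬p) ∧ ¬(¬p ∧ r) ∧ ¬r   [De Morgan]
⇔ (¬q ∨ p) ∧ ¬(¬p ∧ r) ∧ ¬r   [double negation]
⇔ (¬q ∨ p) ∧ (¬¬p ∨ ¬r) ∧ ¬r   [De Morgan]
⇔ (¬q ∨ p) ∧ (p ∨ ¬r) ∧ ¬r   [double negation]
⇔ ¬q ∧ p ∧ ¬r ∨ ¬q ∧ ¬r ∧ ¬r ∨ p ∧ p ∧ ¬r ∨ p ∧ ¬r ∧ ¬r   [distribute ∧ over ∨]
⇔ ¬q ∧ ¬r ∨ p ∧ ¬r   [simplify]

¬q ∧ ¬r ∨ p ∧ ¬r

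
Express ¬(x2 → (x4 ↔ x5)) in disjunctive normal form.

(x2 ∧ x4 ∧ ¬x5) ∨ (x2 ∧ x5 ∧ ¬x4)

¬(x2 → (x4 ↔ x5))
⇔ ¬(¬x2 ∨ (x4 ↔ x5))   (eliminate →)
⇔ ¬(¬x2 ∨ ((x4 → x5) ∧ (x5 → x4)))   (eliminate ↔)
⇔ ¬(¬x2 ∨ ((¬x4 ∨ x5) ∧ (x5 → x4)))   (eliminate →)
⇔ ¬(¬x2 ∨ ((¬x4 ∨ x5) ∧ (¬x5 ∨ x4)))   (eliminate →)
⇔ ¬¬x2 ∧ ¬((¬x4 ∨ x5) ∧ (¬x5 ∨ x4))   (De Morgan)
⇔ x2 ∧ ¬((¬x4 ∨ x5) ∧ (¬x5 ∨ x4))   (double negation)
⇔ x2 ∧ (¬(¬x4 ∨ x5) ∨ ¬(¬x5 ∨ x4))   (De Morgan)
⇔ x2 ∧ ((¬¬x4 ∧ ¬x5) ∨ ¬(¬x5 ∨ x4))   (De Morgan)
⇔ x2 ∧ ((x4 ∧ ¬x5) ∨ ¬(¬x5 ∨ x4))   (double negation)
⇔ x2 ∧ ((x4 ∧ ¬x5) ∨ (¬¬x5 ∧ ¬x4))   (De Morgan)
⇔ x2 ∧ ((x4 ∧ ¬x5) ∨ (x5 ∧ ¬x4))   (double negation)
⇔ (x2 ∧ x4 ∧ ¬x5) ∨ (x2 ∧ x5 ∧ ¬x4)   (distribute ∧ over ∨)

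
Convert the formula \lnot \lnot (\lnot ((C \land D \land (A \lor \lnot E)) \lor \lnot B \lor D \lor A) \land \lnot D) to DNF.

\lnot D \land B \land \lnot A

\lnot \lnot (\lnot ((C \land D \land (A \lor \lnot E)) \lor \lnot B \lor D \lor A) \land \lnot D)
= \lnot ((C \land D \land (A \lor \lnot E)) \lor \lnot B \lor D \lor A) \land \lnot D
= \lnot (C \land D \land (A \lor \lnot E)) \land \lnot \lnot B \land \lnot D \land \lnot A \land \lnot D
= (\lnot C \lor \lnot D \lor \lnot (A \lor \lnot E)) \land \lnot \lnot B \land \lnot D \land \lnot A \land \lnot D
= (\lnot C \lor \lnot D \lor (\lnot A \land \lnot \lnot E)) \land \lnot \lnot B \land \lnot D \land \lnot A \land \lnot D
= (\lnot C \lor \lnot D \lor (\lnot A \land E)) \land \lnot \lnot B \land \lnot D \land \lnot A \land \lnot D
= (\lnot C \lor \lnot D \lor (\lnot A \land E)) \land B \land \lnot D \land \lnot A \land \lnot D
= (\lnot C \land B \land \lnot D \land \lnot A \land \lnot D) \lor (\lnot D \land B \land \lnot D \land \lnot A \land \lnot D) \lor (\lnot A \land E \land B \land \lnot D \land \lnot A \land \lnot D)
= \lnot D \land B \land \lnot A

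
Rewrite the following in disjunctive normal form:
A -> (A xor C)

A -> (A xor C)
≡ ~A | (A xor C)   [eliminate ->]
≡ ~A | (A & ~C) | (~A & C)   [expand xor]
≡ ~A | (A & ~C)   [simplify]

~A | (A & ~C)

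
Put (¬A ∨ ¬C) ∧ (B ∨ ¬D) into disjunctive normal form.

(¬A ∧ B) ∨ (¬A ∧ ¬D) ∨ (¬C ∧ B) ∨ (¬C ∧ ¬D)

(¬A ∨ ¬C) ∧ (B ∨ ¬D)
≡ (¬A ∧ B) ∨ (¬A ∧ ¬D) ∨ (¬C ∧ B) ∨ (¬C ∧ ¬D)   [distribute ∧ over ∨]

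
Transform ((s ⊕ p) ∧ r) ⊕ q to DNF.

(s ∧ ¬p ∧ r ∧ ¬q) ∨ (¬s ∧ p ∧ r ∧ ¬q) ∨ (¬s ∧ ¬p ∧ q) ∨ (p ∧ s ∧ q) ∨ (¬r ∧ q)

((s ⊕ p) ∧ r) ⊕ q
≡ ((s ⊕ p) ∧ r ∧ ¬q) ∨ (¬((s ⊕ p) ∧ r) ∧ q)   (expand ⊕)
≡ (((s ∧ ¬p) ∨ (¬s ∧ p)) ∧ r ∧ ¬q) ∨ (¬((s ⊕ p) ∧ r) ∧ q)   (expand ⊕)
≡ (((s ∧ ¬p) ∨ (¬s ∧ p)) ∧ r ∧ ¬q) ∨ (¬(((s ∧ ¬p) ∨ (¬s ∧ p)) ∧ r) ∧ q)   (expand ⊕)
≡ (((s ∧ ¬p) ∨ (¬s ∧ p)) ∧ r ∧ ¬q) ∨ ((¬((s ∧ ¬p) ∨ (¬s ∧ p)) ∨ ¬r) ∧ q)   (De Morgan)
≡ (((s ∧ ¬p) ∨ (¬s ∧ p)) ∧ r ∧ ¬q) ∨ (((¬(s ∧ ¬p) ∧ ¬(¬s ∧ p)) ∨ ¬r) ∧ q)   (De Morgan)
≡ (((s ∧ ¬p) ∨ (¬s ∧ p)) ∧ r ∧ ¬q) ∨ ((((¬s ∨ ¬¬p) ∧ ¬(¬s ∧ p)) ∨ ¬r) ∧ q)   (De Morgan)
≡ (((s ∧ ¬p) ∨ (¬s ∧ p)) ∧ r ∧ ¬q) ∨ ((((¬s ∨ p) ∧ ¬(¬s ∧ p)) ∨ ¬r) ∧ q)   (double negation)
≡ (((s ∧ ¬p) ∨ (¬s ∧ p)) ∧ r ∧ ¬q) ∨ ((((¬s ∨ p) ∧ (¬¬s ∨ ¬p)) ∨ ¬r) ∧ q)   (De Morgan)
≡ (((s ∧ ¬p) ∨ (¬s ∧ p)) ∧ r ∧ ¬q) ∨ ((((¬s ∨ p) ∧ (s ∨ ¬p)) ∨ ¬r) ∧ q)   (double negation)
≡ (s ∧ ¬p ∧ r ∧ ¬q) ∨ (¬s ∧ p ∧ r ∧ ¬q) ∨ (¬s ∧ s ∧ q) ∨ (¬s ∧ ¬p ∧ q) ∨ (p ∧ s ∧ q) ∨ (p ∧ ¬p ∧ q) ∨ (¬r ∧ q)   (distribute ∧ over ∨)
≡ (s ∧ ¬p ∧ r ∧ ¬q) ∨ (¬s ∧ p ∧ r ∧ ¬q) ∨ (¬s ∧ ¬p ∧ q) ∨ (p ∧ s ∧ q) ∨ (¬r ∧ q)   (simplify)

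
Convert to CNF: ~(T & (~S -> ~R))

(~T | ~S) & (~T | R)

~(T & (~S -> ~R))
⇔ ~(T & (~~S | ~R))   (eliminate ->)
⇔ ~T | ~(~~S | ~R)   (De Morgan)
⇔ ~T | (~~~S & ~~R)   (De Morgan)
⇔ ~T | (~S & ~~R)   (double negation)
⇔ ~T | (~S & R)   (double negation)
⇔ (~T | ~S) & (~T | R)   (distribute | over &)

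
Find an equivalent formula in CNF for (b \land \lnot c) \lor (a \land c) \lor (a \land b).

(b \land \lnot c) \lor (a \land c) \lor (a \land b)
⇔ (b \lor a \lor a) \land (b \lor a \lor b) \land (b \lor c \lor a) \land (b \lor c \lor b) \land (\lnot c \lor a \lor a) \land (\lnot c \lor a \lor b) \land (\lnot c \lor c \lor a) \land (\lnot c \lor c \lor b)   (distribute \lor over \land)
⇔ (b \lor a) \land (b \lor c) \land (\lnot c \lor a)   (simplify)

(b \lor a) \land (b \lor c) \land (\lnot c \lor a)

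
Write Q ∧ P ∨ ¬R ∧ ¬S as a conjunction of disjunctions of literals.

Q ∧ P ∨ ¬R ∧ ¬S
≡ (Q ∨ ¬R) ∧ (Q ∨ ¬S) ∧ (P ∨ ¬R) ∧ (P ∨ ¬S)   [distribute ∨ over ∧]

(Q ∨ ¬R) ∧ (Q ∨ ¬S) ∧ (P ∨ ¬R) ∧ (P ∨ ¬S)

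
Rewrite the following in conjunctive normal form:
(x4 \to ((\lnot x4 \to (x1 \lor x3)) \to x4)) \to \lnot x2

(x4 \to ((\lnot x4 \to (x1 \lor x3)) \to x4)) \to \lnot x2
≡ \lnot (x4 \to ((\lnot x4 \to (x1 \lor x3)) \to x4)) \lor \lnot x2   — eliminate \to
≡ \lnot (\lnot x4 \lor ((\lnot x4 \to (x1 \lor x3)) \to x4)) \lor \lnot x2   — eliminate \to
≡ \lnot (\lnot x4 \lor \lnot (\lnot x4 \to (x1 \lor x3)) \lor x4) \lor \lnot x2   — eliminate \to
≡ \lnot (\lnot x4 \lor \lnot (\lnot \lnot x4 \lor x1 \lor x3) \lor x4) \lor \lnot x2   — eliminate \to
≡ (\lnot \lnot x4 \land \lnot \lnot (\lnot \lnot x4 \lor x1 \lor x3) \land \lnot x4) \lor \lnot x2   — De Morgan
≡ (x4 \land \lnot \lnot (\lnot \lnot x4 \lor x1 \lor x3) \land \lnot x4) \lor \lnot x2   — double negation
≡ (x4 \land (\lnot \lnot x4 \lor x1 \lor x3) \land \lnot x4) \lor \lnot x2   — double negation
≡ (x4 \land (x4 \lor x1 \lor x3) \land \lnot x4) \lor \lnot x2   — double negation
≡ (x4 \lor \lnot x2) \land (x4 \lor x1 \lor x3 \lor \lnot x2) \land (\lnot x4 \lor \lnot x2)   — distribute \lor over \land
≡ (x4 \lor \lnot x2) \land (\lnot x4 \lor \lnot x2)   — simplify

(x4 \lor \lnot x2) \land (\lnot x4 \lor \lnot x2)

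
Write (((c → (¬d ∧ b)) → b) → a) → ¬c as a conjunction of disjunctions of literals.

(((c → (¬d ∧ b)) → b) → a) → ¬c
⇔ ¬(((c → (¬d ∧ b)) → b) → a) ∨ ¬c   [eliminate →]
⇔ ¬(¬((c → (¬d ∧ b)) → b) ∨ a) ∨ ¬c   [eliminate →]
⇔ ¬(¬(¬(c → (¬d ∧ b)) ∨ b) ∨ a) ∨ ¬c   [eliminate →]
⇔ ¬(¬(¬(¬c ∨ (¬d ∧ b)) ∨ b) ∨ a) ∨ ¬c   [eliminate →]
⇔ (¬¬(¬(¬c ∨ (¬d ∧ b)) ∨ b) ∧ ¬a) ∨ ¬c   [De Morgan]
⇔ ((¬(¬c ∨ (¬d ∧ b)) ∨ b) ∧ ¬a) ∨ ¬c   [double negation]
⇔ (((¬¬c ∧ ¬(¬d ∧ b)) ∨ b) ∧ ¬a) ∨ ¬c   [De Morgan]
⇔ (((c ∧ ¬(¬d ∧ b)) ∨ b) ∧ ¬a) ∨ ¬c   [double negation]
⇔ (((c ∧ (¬¬d ∨ ¬b)) ∨ b) ∧ ¬a) ∨ ¬c   [De Morgan]
⇔ (((c ∧ (d ∨ ¬b)) ∨ b) ∧ ¬a) ∨ ¬c   [double negation]
⇔ (c ∨ b ∨ ¬c) ∧ (d ∨ ¬b ∨ b ∨ ¬c) ∧ (¬a ∨ ¬c)   [distribute ∨ over ∧]
⇔ ¬a ∨ ¬c   [simplify]

¬a ∨ ¬c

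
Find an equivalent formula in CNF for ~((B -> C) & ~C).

~((B -> C) & ~C)
≡ ~((~B | C) & ~C)   [eliminate ->]
≡ ~(~B | C) | ~~C   [De Morgan]
≡ (~~B & ~C) | ~~C   [De Morgan]
≡ (B & ~C) | ~~C   [double negation]
≡ (B & ~C) | C   [double negation]
≡ (B | C) & (~C | C)   [distribute | over &]
≡ B | C   [simplify]

B | C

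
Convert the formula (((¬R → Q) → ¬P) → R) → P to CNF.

¬R ∨ P

(((¬R → Q) → ¬P) → R) → P
≡ ¬(((¬R → Q) → ¬P) → R) ∨ P   [eliminate →]
≡ ¬(¬((¬R → Q) → ¬P) ∨ R) ∨ P   [eliminate →]
≡ ¬(¬(¬(¬R → Q) ∨ ¬P) ∨ R) ∨ P   [eliminate →]
≡ ¬(¬(¬(¬¬R ∨ Q) ∨ ¬P) ∨ R) ∨ P   [eliminate →]
≡ (¬¬(¬(¬¬R ∨ Q) ∨ ¬P) ∧ ¬R) ∨ P   [De Morgan]
≡ ((¬(¬¬R ∨ Q) ∨ ¬P) ∧ ¬R) ∨ P   [double negation]
≡ (((¬¬¬R ∧ ¬Q) ∨ ¬P) ∧ ¬R) ∨ P   [De Morgan]
≡ (((¬R ∧ ¬Q) ∨ ¬P) ∧ ¬R) ∨ P   [double negation]
≡ (¬R ∨ ¬P ∨ P) ∧ (¬Q ∨ ¬P ∨ P) ∧ (¬R ∨ P)   [distribute ∨ over ∧]
≡ ¬R ∨ P   [simplify]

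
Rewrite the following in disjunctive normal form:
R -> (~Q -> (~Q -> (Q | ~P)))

~R | Q | ~P

R -> (~Q -> (~Q -> (Q | ~P)))
≡ ~R | (~Q -> (~Q -> (Q | ~P)))   [eliminate ->]
≡ ~R | ~~Q | (~Q -> (Q | ~P))   [eliminate ->]
≡ ~R | ~~Q | ~~Q | Q | ~P   [eliminate ->]
≡ ~R | Q | ~~Q | Q | ~P   [double negation]
≡ ~R | Q | Q | Q | ~P   [double negation]
≡ ~R | Q | ~P   [simplify]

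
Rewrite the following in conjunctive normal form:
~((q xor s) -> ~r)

~((q xor s) -> ~r)
= ~(~(q xor s) | ~r)   [eliminate ->]
= ~(~((q | s) & ~(q & s)) | ~r)   [expand xor]
= ~~((q | s) & ~(q & s)) & ~~r   [De Morgan]
= (q | s) & ~(q & s) & ~~r   [double negation]
= (q | s) & (~q | ~s) & ~~r   [De Morgan]
= (q | s) & (~q | ~s) & r   [double negation]

(q | s) & (~q | ~s) & r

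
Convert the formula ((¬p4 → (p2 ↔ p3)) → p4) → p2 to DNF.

((¬p4 → (p2 ↔ p3)) → p4) → p2
≡ ¬((¬p4 → (p2 ↔ p3)) → p4) ∨ p2
≡ ¬(¬(¬p4 → (p2 ↔ p3)) ∨ p4) ∨ p2
≡ ¬(¬(¬¬p4 ∨ (p2 ↔ p3)) ∨ p4) ∨ p2
≡ ¬(¬(¬¬p4 ∨ ((p2 → p3) ∧ (p3 → p2))) ∨ p4) ∨ p2
≡ ¬(¬(¬¬p4 ∨ ((¬p2 ∨ p3) ∧ (p3 → p2))) ∨ p4) ∨ p2
≡ ¬(¬(¬¬p4 ∨ ((¬p2 ∨ p3) ∧ (¬p3 ∨ p2))) ∨ p4) ∨ p2
≡ (¬¬(¬¬p4 ∨ ((¬p2 ∨ p3) ∧ (¬p3 ∨ p2))) ∧ ¬p4) ∨ p2
≡ ((¬¬p4 ∨ ((¬p2 ∨ p3) ∧ (¬p3 ∨ p2))) ∧ ¬p4) ∨ p2
≡ ((p4 ∨ ((¬p2 ∨ p3) ∧ (¬p3 ∨ p2))) ∧ ¬p4) ∨ p2
≡ (p4 ∧ ¬p4) ∨ (¬p2 ∧ ¬p3 ∧ ¬p4) ∨ (¬p2 ∧ p2 ∧ ¬p4) ∨ (p3 ∧ ¬p3 ∧ ¬p4) ∨ (p3 ∧ p2 ∧ ¬p4) ∨ p2
≡ (¬p2 ∧ ¬p3 ∧ ¬p4) ∨ p2

(¬p2 ∧ ¬p3 ∧ ¬p4) ∨ p2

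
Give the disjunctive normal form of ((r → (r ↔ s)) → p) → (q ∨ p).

((r → (r ↔ s)) → p) → (q ∨ p)
≡ ¬((r → (r ↔ s)) → p) ∨ q ∨ p   — eliminate →
≡ ¬(¬(r → (r ↔ s)) ∨ p) ∨ q ∨ p   — eliminate →
≡ ¬(¬(¬r ∨ (r ↔ s)) ∨ p) ∨ q ∨ p   — eliminate →
≡ ¬(¬(¬r ∨ ((r → s) ∧ (s → r))) ∨ p) ∨ q ∨ p   — eliminate ↔
≡ ¬(¬(¬r ∨ ((¬r ∨ s) ∧ (s → r))) ∨ p) ∨ q ∨ p   — eliminate →
≡ ¬(¬(¬r ∨ ((¬r ∨ s) ∧ (¬s ∨ r))) ∨ p) ∨ q ∨ p   — eliminate →
≡ (¬¬(¬r ∨ ((¬r ∨ s) ∧ (¬s ∨ r))) ∧ ¬p) ∨ q ∨ p   — De Morgan
≡ ((¬r ∨ ((¬r ∨ s) ∧ (¬s ∨ r))) ∧ ¬p) ∨ q ∨ p   — double negation
≡ (¬r ∧ ¬p) ∨ (¬r ∧ ¬s ∧ ¬p) ∨ (¬r ∧ r ∧ ¬p) ∨ (s ∧ ¬s ∧ ¬p) ∨ (s ∧ r ∧ ¬p) ∨ q ∨ p   — distribute ∧ over ∨
≡ (¬r ∧ ¬p) ∨ (s ∧ r ∧ ¬p) ∨ q ∨ p   — simplify

(¬r ∧ ¬p) ∨ (s ∧ r ∧ ¬p) ∨ q ∨ p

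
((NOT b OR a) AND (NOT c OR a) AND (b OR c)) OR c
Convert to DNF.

((NOT b OR a) AND (NOT c OR a) AND (b OR c)) OR c
≡ (NOT b AND NOT c AND b) OR (NOT b AND NOT c AND c) OR (NOT b AND a AND b) OR (NOT b AND a AND c) OR (a AND NOT c AND b) OR (a AND NOT c AND c) OR (a AND a AND b) OR (a AND a AND c) OR c   [distribute AND over OR]
≡ (a AND b) OR c   [simplify]

(a AND b) OR c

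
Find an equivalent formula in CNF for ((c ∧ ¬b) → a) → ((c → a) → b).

((c ∧ ¬b) → a) → ((c → a) → b)
= ¬((c ∧ ¬b) → a) ∨ ((c → a) → b)   [eliminate →]
= ¬(¬(c ∧ ¬b) ∨ a) ∨ ((c → a) → b)   [eliminate →]
= ¬(¬(c ∧ ¬b) ∨ a) ∨ ¬(c → a) ∨ b   [eliminate →]
= ¬(¬(c ∧ ¬b) ∨ a) ∨ ¬(¬c ∨ a) ∨ b   [eliminate →]
= (¬¬(c ∧ ¬b) ∧ ¬a) ∨ ¬(¬c ∨ a) ∨ b   [De Morgan]
= (c ∧ ¬b ∧ ¬a) ∨ ¬(¬c ∨ a) ∨ b   [double negation]
= (c ∧ ¬b ∧ ¬a) ∨ (¬¬c ∧ ¬a) ∨ b   [De Morgan]
= (c ∧ ¬b ∧ ¬a) ∨ (c ∧ ¬a) ∨ b   [double negation]
= (c ∨ c ∨ b) ∧ (c ∨ ¬a ∨ b) ∧ (¬b ∨ c ∨ b) ∧ (¬b ∨ ¬a ∨ b) ∧ (¬a ∨ c ∨ b) ∧ (¬a ∨ ¬a ∨ b)   [distribute ∨ over ∧]
= (c ∨ b) ∧ (¬a ∨ b)   [simplify]

(c ∨ b) ∧ (¬a ∨ b)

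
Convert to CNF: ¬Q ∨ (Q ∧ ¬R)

¬Q ∨ ¬R

¬Q ∨ (Q ∧ ¬R)
⇔ (¬Q ∨ Q) ∧ (¬Q ∨ ¬R)   [distribute ∨ over ∧]
⇔ ¬Q ∨ ¬R   [simplify]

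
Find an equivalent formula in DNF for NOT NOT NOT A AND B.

NOT NOT NOT A AND B
= NOT A AND B

NOT A AND B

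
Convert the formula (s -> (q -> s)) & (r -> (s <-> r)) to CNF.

~r | s

(s -> (q -> s)) & (r -> (s <-> r))
= (~s | (q -> s)) & (r -> (s <-> r))   — eliminate ->
= (~s | ~q | s) & (r -> (s <-> r))   — eliminate ->
= (~s | ~q | s) & (~r | (s <-> r))   — eliminate ->
= (~s | ~q | s) & (~r | ((s -> r) & (r -> s)))   — eliminate <->
= (~s | ~q | s) & (~r | ((~s | r) & (r -> s)))   — eliminate ->
= (~s | ~q | s) & (~r | ((~s | r) & (~r | s)))   — eliminate ->
= (~s | ~q | s) & (~r | ~s | r) & (~r | ~r | s)   — distribute | over &
= ~r | s   — simplify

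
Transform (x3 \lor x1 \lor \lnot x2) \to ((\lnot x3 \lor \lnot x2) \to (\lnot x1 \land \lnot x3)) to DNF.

(x3 \land x2) \lor (\lnot x1 \land \lnot x3)

(x3 \lor x1 \lor \lnot x2) \to ((\lnot x3 \lor \lnot x2) \to (\lnot x1 \land \lnot x3))
≡ \lnot (x3 \lor x1 \lor \lnot x2) \lor ((\lnot x3 \lor \lnot x2) \to (\lnot x1 \land \lnot x3))   [eliminate \to]
≡ \lnot (x3 \lor x1 \lor \lnot x2) \lor \lnot (\lnot x3 \lor \lnot x2) \lor (\lnot x1 \land \lnot x3)   [eliminate \to]
≡ (\lnot x3 \land \lnot x1 \land \lnot \lnot x2) \lor \lnot (\lnot x3 \lor \lnot x2) \lor (\lnot x1 \land \lnot x3)   [De Morgan]
≡ (\lnot x3 \land \lnot x1 \land x2) \lor \lnot (\lnot x3 \lor \lnot x2) \lor (\lnot x1 \land \lnot x3)   [double negation]
≡ (\lnot x3 \land \lnot x1 \land x2) \lor (\lnot \lnot x3 \land \lnot \lnot x2) \lor (\lnot x1 \land \lnot x3)   [De Morgan]
≡ (\lnot x3 \land \lnot x1 \land x2) \lor (x3 \land \lnot \lnot x2) \lor (\lnot x1 \land \lnot x3)   [double negation]
≡ (\lnot x3 \land \lnot x1 \land x2) \lor (x3 \land x2) \lor (\lnot x1 \land \lnot x3)   [double negation]
≡ (x3 \land x2) \lor (\lnot x1 \land \lnot x3)   [simplify]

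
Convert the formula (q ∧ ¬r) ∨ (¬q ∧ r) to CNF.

(q ∨ r) ∧ (¬r ∨ ¬q)

(q ∧ ¬r) ∨ (¬q ∧ r)
≡ (q ∨ ¬q) ∧ (q ∨ r) ∧ (¬r ∨ ¬q) ∧ (¬r ∨ r)   (distribute ∨ over ∧)
≡ (q ∨ r) ∧ (¬r ∨ ¬q)   (simplify)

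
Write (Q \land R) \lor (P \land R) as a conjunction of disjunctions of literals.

(Q \land R) \lor (P \land R)
= (Q \lor P) \land (Q \lor R) \land (R \lor P) \land (R \lor R)   (distribute \lor over \land)
= (Q \lor P) \land R   (simplify)

(Q \lor P) \land R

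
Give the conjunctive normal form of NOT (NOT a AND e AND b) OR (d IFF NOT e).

NOT (NOT a AND e AND b) OR (d IFF NOT e)
⇔ NOT (NOT a AND e AND b) OR ((d IMPLIES NOT e) AND (NOT e IMPLIES d))   [eliminate IFF]
⇔ NOT (NOT a AND e AND b) OR ((NOT d OR NOT e) AND (NOT e IMPLIES d))   [eliminate IMPLIES]
⇔ NOT (NOT a AND e AND b) OR ((NOT d OR NOT e) AND (NOT NOT e OR d))   [eliminate IMPLIES]
⇔ NOT NOT a OR NOT e OR NOT b OR ((NOT d OR NOT e) AND (NOT NOT e OR d))   [De Morgan]
⇔ a OR NOT e OR NOT b OR ((NOT d OR NOT e) AND (NOT NOT e OR d))   [double negation]
⇔ a OR NOT e OR NOT b OR ((NOT d OR NOT e) AND (e OR d))   [double negation]
⇔ (a OR NOT e OR NOT b OR NOT d OR NOT e) AND (a OR NOT e OR NOT b OR e OR d)   [distribute OR over AND]
⇔ a OR NOT e OR NOT b OR NOT d   [simplify]

a OR NOT e OR NOT b OR NOT d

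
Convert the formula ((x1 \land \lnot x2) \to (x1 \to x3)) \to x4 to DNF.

(x1 \land \lnot x2 \land \lnot x3) \lor x4

((x1 \land \lnot x2) \to (x1 \to x3)) \to x4
≡ \lnot ((x1 \land \lnot x2) \to (x1 \to x3)) \lor x4   [eliminate \to]
≡ \lnot (\lnot (x1 \land \lnot x2) \lor (x1 \to x3)) \lor x4   [eliminate \to]
≡ \lnot (\lnot (x1 \land \lnot x2) \lor \lnot x1 \lor x3) \lor x4   [eliminate \to]
≡ (\lnot \lnot (x1 \land \lnot x2) \land \lnot \lnot x1 \land \lnot x3) \lor x4   [De Morgan]
≡ (x1 \land \lnot x2 \land \lnot \lnot x1 \land \lnot x3) \lor x4   [double negation]
≡ (x1 \land \lnot x2 \land x1 \land \lnot x3) \lor x4   [double negation]
≡ (x1 \land \lnot x2 \land \lnot x3) \lor x4   [simplify]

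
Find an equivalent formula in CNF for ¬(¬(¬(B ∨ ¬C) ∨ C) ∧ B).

¬B ∨ C

¬(¬(¬(B ∨ ¬C) ∨ C) ∧ B)
= ¬¬(¬(B ∨ ¬C) ∨ C) ∨ ¬B   (De Morgan)
= ¬(B ∨ ¬C) ∨ C ∨ ¬B   (double negation)
= (¬B ∧ ¬¬C) ∨ C ∨ ¬B   (De Morgan)
= (¬B ∧ C) ∨ C ∨ ¬B   (double negation)
= (¬B ∨ C ∨ ¬B) ∧ (C ∨ C ∨ ¬B)   (distribute ∨ over ∧)
= ¬B ∨ C   (simplify)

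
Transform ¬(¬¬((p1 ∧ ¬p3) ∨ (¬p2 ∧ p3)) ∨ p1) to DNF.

¬(¬¬((p1 ∧ ¬p3) ∨ (¬p2 ∧ p3)) ∨ p1)
≡ ¬¬¬((p1 ∧ ¬p3) ∨ (¬p2 ∧ p3)) ∧ ¬p1   — De Morgan
≡ ¬((p1 ∧ ¬p3) ∨ (¬p2 ∧ p3)) ∧ ¬p1   — double negation
≡ ¬(p1 ∧ ¬p3) ∧ ¬(¬p2 ∧ p3) ∧ ¬p1   — De Morgan
≡ (¬p1 ∨ ¬¬p3) ∧ ¬(¬p2 ∧ p3) ∧ ¬p1   — De Morgan
≡ (¬p1 ∨ p3) ∧ ¬(¬p2 ∧ p3) ∧ ¬p1   — double negation
≡ (¬p1 ∨ p3) ∧ (¬¬p2 ∨ ¬p3) ∧ ¬p1   — De Morgan
≡ (¬p1 ∨ p3) ∧ (p2 ∨ ¬p3) ∧ ¬p1   — double negation
≡ (¬p1 ∧ p2 ∧ ¬p1) ∨ (¬p1 ∧ ¬p3 ∧ ¬p1) ∨ (p3 ∧ p2 ∧ ¬p1) ∨ (p3 ∧ ¬p3 ∧ ¬p1)   — distribute ∧ over ∨
≡ (¬p1 ∧ p2) ∨ (¬p1 ∧ ¬p3)   — simplify

(¬p1 ∧ p2) ∨ (¬p1 ∧ ¬p3)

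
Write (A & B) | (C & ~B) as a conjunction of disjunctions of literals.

(A & B) | (C & ~B)
≡ (A | C) & (A | ~B) & (B | C) & (B | ~B)   (distribute | over &)
≡ (A | C) & (A | ~B) & (B | C)   (simplify)

(A | C) & (A | ~B) & (B | C)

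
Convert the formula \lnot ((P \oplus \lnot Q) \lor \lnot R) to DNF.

\lnot ((P \oplus \lnot Q) \lor \lnot R)
⇔ \lnot ((P \land \lnot \lnot Q) \lor (\lnot P \land \lnot Q) \lor \lnot R)   [expand \oplus]
⇔ \lnot (P \land \lnot \lnot Q) \land \lnot (\lnot P \land \lnot Q) \land \lnot \lnot R   [De Morgan]
⇔ (\lnot P \lor \lnot \lnot \lnot Q) \land \lnot (\lnot P \land \lnot Q) \land \lnot \lnot R   [De Morgan]
⇔ (\lnot P \lor \lnot Q) \land \lnot (\lnot P \land \lnot Q) \land \lnot \lnot R   [double negation]
⇔ (\lnot P \lor \lnot Q) \land (\lnot \lnot P \lor \lnot \lnot Q) \land \lnot \lnot R   [De Morgan]
⇔ (\lnot P \lor \lnot Q) \land (P \lor \lnot \lnot Q) \land \lnot \lnot R   [double negation]
⇔ (\lnot P \lor \lnot Q) \land (P \lor Q) \land \lnot \lnot R   [double negation]
⇔ (\lnot P \lor \lnot Q) \land (P \lor Q) \land R   [double negation]
⇔ (\lnot P \land P \land R) \lor (\lnot P \land Q \land R) \lor (\lnot Q \land P \land R) \lor (\lnot Q \land Q \land R)   [distribute \land over \lor]
⇔ (\lnot P \land Q \land R) \lor (\lnot Q \land P \land R)   [simplify]

(\lnot P \land Q \land R) \lor (\lnot Q \land P \land R)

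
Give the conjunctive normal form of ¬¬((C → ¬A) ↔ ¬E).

(C ∨ ¬E) ∧ (A ∨ ¬E) ∧ (E ∨ ¬C ∨ ¬A)

¬¬((C → ¬A) ↔ ¬E)
≡ ¬¬(((C → ¬A) → ¬E) ∧ (¬E → (C → ¬A)))
≡ ¬¬((¬(C → ¬A) ∨ ¬E) ∧ (¬E → (C → ¬A)))
≡ ¬¬((¬(¬C ∨ ¬A) ∨ ¬E) ∧ (¬E → (C → ¬A)))
≡ ¬¬((¬(¬C ∨ ¬A) ∨ ¬E) ∧ (¬¬E ∨ (C → ¬A)))
≡ ¬¬((¬(¬C ∨ ¬A) ∨ ¬E) ∧ (¬¬E ∨ ¬C ∨ ¬A))
≡ (¬(¬C ∨ ¬A) ∨ ¬E) ∧ (¬¬E ∨ ¬C ∨ ¬A)
≡ ((¬¬C ∧ ¬¬A) ∨ ¬E) ∧ (¬¬E ∨ ¬C ∨ ¬A)
≡ ((C ∧ ¬¬A) ∨ ¬E) ∧ (¬¬E ∨ ¬C ∨ ¬A)
≡ ((C ∧ A) ∨ ¬E) ∧ (¬¬E ∨ ¬C ∨ ¬A)
≡ ((C ∧ A) ∨ ¬E) ∧ (E ∨ ¬C ∨ ¬A)
≡ (C ∨ ¬E) ∧ (A ∨ ¬E) ∧ (E ∨ ¬C ∨ ¬A)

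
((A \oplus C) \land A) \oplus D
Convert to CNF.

(\lnot A \lor \lnot C \lor D) \land (A \lor D) \land (\lnot A \lor C \lor \lnot D)

((A \oplus C) \land A) \oplus D
⇔ (((A \oplus C) \land A) \lor D) \land \lnot ((A \oplus C) \land A \land D)
⇔ (((A \lor C) \land \lnot (A \land C) \land A) \lor D) \land \lnot ((A \oplus C) \land A \land D)
⇔ (((A \lor C) \land \lnot (A \land C) \land A) \lor D) \land \lnot ((A \lor C) \land \lnot (A \land C) \land A \land D)
⇔ (((A \lor C) \land (\lnot A \lor \lnot C) \land A) \lor D) \land \lnot ((A \lor C) \land \lnot (A \land C) \land A \land D)
⇔ (((A \lor C) \land (\lnot A \lor \lnot C) \land A) \lor D) \land (\lnot (A \lor C) \lor \lnot \lnot (A \land C) \lor \lnot A \lor \lnot D)
⇔ (((A \lor C) \land (\lnot A \lor \lnot C) \land A) \lor D) \land ((\lnot A \land \lnot C) \lor \lnot \lnot (A \land C) \lor \lnot A \lor \lnot D)
⇔ (((A \lor C) \land (\lnot A \lor \lnot C) \land A) \lor D) \land ((\lnot A \land \lnot C) \lor (A \land C) \lor \lnot A \lor \lnot D)
⇔ (A \lor C \lor D) \land (\lnot A \lor \lnot C \lor D) \land (A \lor D) \land (\lnot A \lor A \lor \lnot A \lor \lnot D) \land (\lnot A \lor C \lor \lnot A \lor \lnot D) \land (\lnot C \lor A \lor \lnot A \lor \lnot D) \land (\lnot C \lor C \lor \lnot A \lor \lnot D)
⇔ (\lnot A \lor \lnot C \lor D) \land (A \lor D) \land (\lnot A \lor C \lor \lnot D)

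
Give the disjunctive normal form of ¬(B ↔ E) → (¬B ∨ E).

¬B ∨ E

¬(B ↔ E) → (¬B ∨ E)
= ¬¬(B ↔ E) ∨ ¬B ∨ E   — eliminate →
= ¬¬((B → E) ∧ (E → B)) ∨ ¬B ∨ E   — eliminate ↔
= ¬¬((¬B ∨ E) ∧ (E → B)) ∨ ¬B ∨ E   — eliminate →
= ¬¬((¬B ∨ E) ∧ (¬E ∨ B)) ∨ ¬B ∨ E   — eliminate →
= ((¬B ∨ E) ∧ (¬E ∨ B)) ∨ ¬B ∨ E   — double negation
= (¬B ∧ ¬E) ∨ (¬B ∧ B) ∨ (E ∧ ¬E) ∨ (E ∧ B) ∨ ¬B ∨ E   — distribute ∧ over ∨
= ¬B ∨ E   — simplify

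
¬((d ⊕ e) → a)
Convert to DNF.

(d ∧ ¬e ∧ ¬a) ∨ (¬d ∧ e ∧ ¬a)

¬((d ⊕ e) → a)
≡ ¬(¬(d ⊕ e) ∨ a)   [eliminate →]
≡ ¬(¬((d ∧ ¬e) ∨ (¬d ∧ e)) ∨ a)   [expand ⊕]
≡ ¬¬((d ∧ ¬e) ∨ (¬d ∧ e)) ∧ ¬a   [De Morgan]
≡ ((d ∧ ¬e) ∨ (¬d ∧ e)) ∧ ¬a   [double negation]
≡ (d ∧ ¬e ∧ ¬a) ∨ (¬d ∧ e ∧ ¬a)   [distribute ∧ over ∨]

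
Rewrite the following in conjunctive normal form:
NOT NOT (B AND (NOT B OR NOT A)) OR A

NOT NOT (B AND (NOT B OR NOT A)) OR A
≡ (B AND (NOT B OR NOT A)) OR A   [double negation]
≡ (B OR A) AND (NOT B OR NOT A OR A)   [distribute OR over AND]
≡ B OR A   [simplify]

B OR A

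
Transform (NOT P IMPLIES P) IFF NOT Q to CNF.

(NOT P IMPLIES P) IFF NOT Q
⇔ ((NOT P IMPLIES P) IMPLIES NOT Q) AND (NOT Q IMPLIES (NOT P IMPLIES P))   — eliminate IFF
⇔ (NOT (NOT P IMPLIES P) OR NOT Q) AND (NOT Q IMPLIES (NOT P IMPLIES P))   — eliminate IMPLIES
⇔ (NOT (NOT NOT P OR P) OR NOT Q) AND (NOT Q IMPLIES (NOT P IMPLIES P))   — eliminate IMPLIES
⇔ (NOT (NOT NOT P OR P) OR NOT Q) AND (NOT NOT Q OR (NOT P IMPLIES P))   — eliminate IMPLIES
⇔ (NOT (NOT NOT P OR P) OR NOT Q) AND (NOT NOT Q OR NOT NOT P OR P)   — eliminate IMPLIES
⇔ ((NOT NOT NOT P AND NOT P) OR NOT Q) AND (NOT NOT Q OR NOT NOT P OR P)   — De Morgan
⇔ ((NOT P AND NOT P) OR NOT Q) AND (NOT NOT Q OR NOT NOT P OR P)   — double negation
⇔ ((NOT P AND NOT P) OR NOT Q) AND (Q OR NOT NOT P OR P)   — double negation
⇔ ((NOT P AND NOT P) OR NOT Q) AND (Q OR P OR P)   — double negation
⇔ (NOT P OR NOT Q) AND (NOT P OR NOT Q) AND (Q OR P OR P)   — distribute OR over AND
⇔ (NOT P OR NOT Q) AND (Q OR P)   — simplify

(NOT P OR NOT Q) AND (Q OR P)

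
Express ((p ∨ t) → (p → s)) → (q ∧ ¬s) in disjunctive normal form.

(p ∧ ¬s) ∨ (q ∧ ¬s)

((p ∨ t) → (p → s)) → (q ∧ ¬s)
≡ ¬((p ∨ t) → (p → s)) ∨ (q ∧ ¬s)   [eliminate →]
≡ ¬(¬(p ∨ t) ∨ (p → s)) ∨ (q ∧ ¬s)   [eliminate →]
≡ ¬(¬(p ∨ t) ∨ ¬p ∨ s) ∨ (q ∧ ¬s)   [eliminate →]
≡ (¬¬(p ∨ t) ∧ ¬¬p ∧ ¬s) ∨ (q ∧ ¬s)   [De Morgan]
≡ ((p ∨ t) ∧ ¬¬p ∧ ¬s) ∨ (q ∧ ¬s)   [double negation]
≡ ((p ∨ t) ∧ p ∧ ¬s) ∨ (q ∧ ¬s)   [double negation]
≡ (p ∧ p ∧ ¬s) ∨ (t ∧ p ∧ ¬s) ∨ (q ∧ ¬s)   [distribute ∧ over ∨]
≡ (p ∧ ¬s) ∨ (q ∧ ¬s)   [simplify]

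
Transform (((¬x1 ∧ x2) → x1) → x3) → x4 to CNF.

(((¬x1 ∧ x2) → x1) → x3) → x4
≡ ¬(((¬x1 ∧ x2) → x1) → x3) ∨ x4   — eliminate →
≡ ¬(¬((¬x1 ∧ x2) → x1) ∨ x3) ∨ x4   — eliminate →
≡ ¬(¬(¬(¬x1 ∧ x2) ∨ x1) ∨ x3) ∨ x4   — eliminate →
≡ (¬¬(¬(¬x1 ∧ x2) ∨ x1) ∧ ¬x3) ∨ x4   — De Morgan
≡ ((¬(¬x1 ∧ x2) ∨ x1) ∧ ¬x3) ∨ x4   — double negation
≡ ((¬¬x1 ∨ ¬x2 ∨ x1) ∧ ¬x3) ∨ x4   — De Morgan
≡ ((x1 ∨ ¬x2 ∨ x1) ∧ ¬x3) ∨ x4   — double negation
≡ (x1 ∨ ¬x2 ∨ x1 ∨ x4) ∧ (¬x3 ∨ x4)   — distribute ∨ over ∧
≡ (x1 ∨ ¬x2 ∨ x4) ∧ (¬x3 ∨ x4)   — simplify

(x1 ∨ ¬x2 ∨ x4) ∧ (¬x3 ∨ x4)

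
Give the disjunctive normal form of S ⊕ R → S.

¬S ∧ ¬R ∨ S

S ⊕ R → S
= ¬(S ⊕ R) ∨ S   — eliminate →
= ¬(S ∧ ¬R ∨ ¬S ∧ R) ∨ S   — expand ⊕
= ¬(S ∧ ¬R) ∧ ¬(¬S ∧ R) ∨ S   — De Morgan
= (¬S ∨ ¬¬R) ∧ ¬(¬S ∧ R) ∨ S   — De Morgan
= (¬S ∨ R) ∧ ¬(¬S ∧ R) ∨ S   — double negation
= (¬S ∨ R) ∧ (¬¬S ∨ ¬R) ∨ S   — De Morgan
= (¬S ∨ R) ∧ (S ∨ ¬R) ∨ S   — double negation
= ¬S ∧ S ∨ ¬S ∧ ¬R ∨ R ∧ S ∨ R ∧ ¬R ∨ S   — distribute ∧ over ∨
= ¬S ∧ ¬R ∨ S   — simplify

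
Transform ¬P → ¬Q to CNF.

P ∨ ¬Q

¬P → ¬Q
= ¬¬P ∨ ¬Q   — eliminate →
= P ∨ ¬Q   — double negation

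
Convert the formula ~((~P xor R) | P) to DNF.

~((~P xor R) | P)
⇔ ~((~P & ~R) | (~~P & R) | P)   — expand xor
⇔ ~(~P & ~R) & ~(~~P & R) & ~P   — De Morgan
⇔ (~~P | ~~R) & ~(~~P & R) & ~P   — De Morgan
⇔ (P | ~~R) & ~(~~P & R) & ~P   — double negation
⇔ (P | R) & ~(~~P & R) & ~P   — double negation
⇔ (P | R) & (~~~P | ~R) & ~P   — De Morgan
⇔ (P | R) & (~P | ~R) & ~P   — double negation
⇔ (P & ~P & ~P) | (P & ~R & ~P) | (R & ~P & ~P) | (R & ~R & ~P)   — distribute & over |
⇔ R & ~P   — simplify

R & ~P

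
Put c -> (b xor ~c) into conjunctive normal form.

c -> (b xor ~c)
≡ ~c | (b xor ~c)   [eliminate ->]
≡ ~c | ((b | ~c) & ~(b & ~c))   [expand xor]
≡ ~c | ((b | ~c) & (~b | ~~c))   [De Morgan]
≡ ~c | ((b | ~c) & (~b | c))   [double negation]
≡ (~c | b | ~c) & (~c | ~b | c)   [distribute | over &]
≡ ~c | b   [simplify]

~c | b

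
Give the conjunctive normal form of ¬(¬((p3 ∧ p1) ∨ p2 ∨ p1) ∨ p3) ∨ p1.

¬(¬((p3 ∧ p1) ∨ p2 ∨ p1) ∨ p3) ∨ p1
≡ (¬¬((p3 ∧ p1) ∨ p2 ∨ p1) ∧ ¬p3) ∨ p1   [De Morgan]
≡ (((p3 ∧ p1) ∨ p2 ∨ p1) ∧ ¬p3) ∨ p1   [double negation]
≡ (p3 ∨ p2 ∨ p1 ∨ p1) ∧ (p1 ∨ p2 ∨ p1 ∨ p1) ∧ (¬p3 ∨ p1)   [distribute ∨ over ∧]
≡ (p1 ∨ p2) ∧ (¬p3 ∨ p1)   [simplify]

(p1 ∨ p2) ∧ (¬p3 ∨ p1)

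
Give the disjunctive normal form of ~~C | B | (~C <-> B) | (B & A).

~~C | B | (~C <-> B) | (B & A)
⇔ ~~C | B | ((~C -> B) & (B -> ~C)) | (B & A)   (eliminate <->)
⇔ ~~C | B | ((~~C | B) & (B -> ~C)) | (B & A)   (eliminate ->)
⇔ ~~C | B | ((~~C | B) & (~B | ~C)) | (B & A)   (eliminate ->)
⇔ C | B | ((~~C | B) & (~B | ~C)) | (B & A)   (double negation)
⇔ C | B | ((C | B) & (~B | ~C)) | (B & A)   (double negation)
⇔ C | B | (C & ~B) | (C & ~C) | (B & ~B) | (B & ~C) | (B & A)   (distribute & over |)
⇔ C | B   (simplify)

C | B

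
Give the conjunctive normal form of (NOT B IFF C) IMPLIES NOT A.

(NOT B OR C OR NOT A) AND (NOT C OR B OR NOT A)

(NOT B IFF C) IMPLIES NOT A
≡ NOT (NOT B IFF C) OR NOT A
≡ NOT ((NOT B IMPLIES C) AND (C IMPLIES NOT B)) OR NOT A
≡ NOT ((NOT NOT B OR C) AND (C IMPLIES NOT B)) OR NOT A
≡ NOT ((NOT NOT B OR C) AND (NOT C OR NOT B)) OR NOT A
≡ NOT (NOT NOT B OR C) OR NOT (NOT C OR NOT B) OR NOT A
≡ (NOT NOT NOT B AND NOT C) OR NOT (NOT C OR NOT B) OR NOT A
≡ (NOT B AND NOT C) OR NOT (NOT C OR NOT B) OR NOT A
≡ (NOT B AND NOT C) OR (NOT NOT C AND NOT NOT B) OR NOT A
≡ (NOT B AND NOT C) OR (C AND NOT NOT B) OR NOT A
≡ (NOT B AND NOT C) OR (C AND B) OR NOT A
≡ (NOT B OR C OR NOT A) AND (NOT B OR B OR NOT A) AND (NOT C OR C OR NOT A) AND (NOT C OR B OR NOT A)
≡ (NOT B OR C OR NOT A) AND (NOT C OR B OR NOT A)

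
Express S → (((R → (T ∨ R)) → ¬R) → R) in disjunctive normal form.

S → (((R → (T ∨ R)) → ¬R) → R)
= ¬S ∨ (((R → (T ∨ R)) → ¬R) → R)
= ¬S ∨ ¬((R → (T ∨ R)) → ¬R) ∨ R
= ¬S ∨ ¬(¬(R → (T ∨ R)) ∨ ¬R) ∨ R
= ¬S ∨ ¬(¬(¬R ∨ T ∨ R) ∨ ¬R) ∨ R
= ¬S ∨ (¬¬(¬R ∨ T ∨ R) ∧ ¬¬R) ∨ R
= ¬S ∨ ((¬R ∨ T ∨ R) ∧ ¬¬R) ∨ R
= ¬S ∨ ((¬R ∨ T ∨ R) ∧ R) ∨ R
= ¬S ∨ (¬R ∧ R) ∨ (T ∧ R) ∨ (R ∧ R) ∨ R
= ¬S ∨ R

¬S ∨ R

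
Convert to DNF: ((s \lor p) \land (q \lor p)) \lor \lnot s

(s \land q) \lor p \lor \lnot s

((s \lor p) \land (q \lor p)) \lor \lnot s
⇔ (s \land q) \lor (s \land p) \lor (p \land q) \lor (p \land p) \lor \lnot s   [distribute \land over \lor]
⇔ (s \land q) \lor p \lor \lnot s   [simplify]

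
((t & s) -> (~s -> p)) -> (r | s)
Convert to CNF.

s | r

((t & s) -> (~s -> p)) -> (r | s)
⇔ ~((t & s) -> (~s -> p)) | r | s   [eliminate ->]
⇔ ~(~(t & s) | (~s -> p)) | r | s   [eliminate ->]
⇔ ~(~(t & s) | ~~s | p) | r | s   [eliminate ->]
⇔ (~~(t & s) & ~~~s & ~p) | r | s   [De Morgan]
⇔ (t & s & ~~~s & ~p) | r | s   [double negation]
⇔ (t & s & ~s & ~p) | r | s   [double negation]
⇔ (t | r | s) & (s | r | s) & (~s | r | s) & (~p | r | s)   [distribute | over &]
⇔ s | r   [simplify]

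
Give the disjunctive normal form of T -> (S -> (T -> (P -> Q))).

~T | ~S | ~P | Q

T -> (S -> (T -> (P -> Q)))
= ~T | (S -> (T -> (P -> Q)))   (eliminate ->)
= ~T | ~S | (T -> (P -> Q))   (eliminate ->)
= ~T | ~S | ~T | (P -> Q)   (eliminate ->)
= ~T | ~S | ~T | ~P | Q   (eliminate ->)
= ~T | ~S | ~P | Q   (simplify)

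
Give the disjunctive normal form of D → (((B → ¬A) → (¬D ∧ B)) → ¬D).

¬D ∨ ¬B ∨ (¬A ∧ D)

D → (((B → ¬A) → (¬D ∧ B)) → ¬D)
≡ ¬D ∨ (((B → ¬A) → (¬D ∧ B)) → ¬D)   [eliminate →]
≡ ¬D ∨ ¬((B → ¬A) → (¬D ∧ B)) ∨ ¬D   [eliminate →]
≡ ¬D ∨ ¬(¬(B → ¬A) ∨ (¬D ∧ B)) ∨ ¬D   [eliminate →]
≡ ¬D ∨ ¬(¬(¬B ∨ ¬A) ∨ (¬D ∧ B)) ∨ ¬D   [eliminate →]
≡ ¬D ∨ (¬¬(¬B ∨ ¬A) ∧ ¬(¬D ∧ B)) ∨ ¬D   [De Morgan]
≡ ¬D ∨ ((¬B ∨ ¬A) ∧ ¬(¬D ∧ B)) ∨ ¬D   [double negation]
≡ ¬D ∨ ((¬B ∨ ¬A) ∧ (¬¬D ∨ ¬B)) ∨ ¬D   [De Morgan]
≡ ¬D ∨ ((¬B ∨ ¬A) ∧ (D ∨ ¬B)) ∨ ¬D   [double negation]
≡ ¬D ∨ (¬B ∧ D) ∨ (¬B ∧ ¬B) ∨ (¬A ∧ D) ∨ (¬A ∧ ¬B) ∨ ¬D   [distribute ∧ over ∨]
≡ ¬D ∨ ¬B ∨ (¬A ∧ D)   [simplify]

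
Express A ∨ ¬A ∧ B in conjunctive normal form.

A ∨ B

A ∨ ¬A ∧ B
≡ (A ∨ ¬A) ∧ (A ∨ B)   [distribute ∨ over ∧]
≡ A ∨ B   [simplify]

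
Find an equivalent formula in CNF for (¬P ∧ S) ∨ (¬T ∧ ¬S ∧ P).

(¬P ∧ S) ∨ (¬T ∧ ¬S ∧ P)
⇔ (¬P ∨ ¬T) ∧ (¬P ∨ ¬S) ∧ (¬P ∨ P) ∧ (S ∨ ¬T) ∧ (S ∨ ¬S) ∧ (S ∨ P)
⇔ (¬P ∨ ¬T) ∧ (¬P ∨ ¬S) ∧ (S ∨ ¬T) ∧ (S ∨ P)

(¬P ∨ ¬T) ∧ (¬P ∨ ¬S) ∧ (S ∨ ¬T) ∧ (S ∨ P)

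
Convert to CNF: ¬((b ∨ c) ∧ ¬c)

¬((b ∨ c) ∧ ¬c)
= ¬(b ∨ c) ∨ ¬¬c   — De Morgan
= (¬b ∧ ¬c) ∨ ¬¬c   — De Morgan
= (¬b ∧ ¬c) ∨ c   — double negation
= (¬b ∨ c) ∧ (¬c ∨ c)   — distribute ∨ over ∧
= ¬b ∨ c   — simplify

¬b ∨ c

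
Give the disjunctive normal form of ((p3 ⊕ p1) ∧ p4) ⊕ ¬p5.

(p3 ∧ ¬p1 ∧ p4 ∧ p5) ∨ (¬p3 ∧ p1 ∧ p4 ∧ p5) ∨ (¬p3 ∧ ¬p1 ∧ ¬p5) ∨ (p1 ∧ p3 ∧ ¬p5) ∨ (¬p4 ∧ ¬p5)

((p3 ⊕ p1) ∧ p4) ⊕ ¬p5
⇔ ((p3 ⊕ p1) ∧ p4 ∧ ¬¬p5) ∨ (¬((p3 ⊕ p1) ∧ p4) ∧ ¬p5)   (expand ⊕)
⇔ (((p3 ∧ ¬p1) ∨ (¬p3 ∧ p1)) ∧ p4 ∧ ¬¬p5) ∨ (¬((p3 ⊕ p1) ∧ p4) ∧ ¬p5)   (expand ⊕)
⇔ (((p3 ∧ ¬p1) ∨ (¬p3 ∧ p1)) ∧ p4 ∧ ¬¬p5) ∨ (¬(((p3 ∧ ¬p1) ∨ (¬p3 ∧ p1)) ∧ p4) ∧ ¬p5)   (expand ⊕)
⇔ (((p3 ∧ ¬p1) ∨ (¬p3 ∧ p1)) ∧ p4 ∧ p5) ∨ (¬(((p3 ∧ ¬p1) ∨ (¬p3 ∧ p1)) ∧ p4) ∧ ¬p5)   (double negation)
⇔ (((p3 ∧ ¬p1) ∨ (¬p3 ∧ p1)) ∧ p4 ∧ p5) ∨ ((¬((p3 ∧ ¬p1) ∨ (¬p3 ∧ p1)) ∨ ¬p4) ∧ ¬p5)   (De Morgan)
⇔ (((p3 ∧ ¬p1) ∨ (¬p3 ∧ p1)) ∧ p4 ∧ p5) ∨ (((¬(p3 ∧ ¬p1) ∧ ¬(¬p3 ∧ p1)) ∨ ¬p4) ∧ ¬p5)   (De Morgan)
⇔ (((p3 ∧ ¬p1) ∨ (¬p3 ∧ p1)) ∧ p4 ∧ p5) ∨ ((((¬p3 ∨ ¬¬p1) ∧ ¬(¬p3 ∧ p1)) ∨ ¬p4) ∧ ¬p5)   (De Morgan)
⇔ (((p3 ∧ ¬p1) ∨ (¬p3 ∧ p1)) ∧ p4 ∧ p5) ∨ ((((¬p3 ∨ p1) ∧ ¬(¬p3 ∧ p1)) ∨ ¬p4) ∧ ¬p5)   (double negation)
⇔ (((p3 ∧ ¬p1) ∨ (¬p3 ∧ p1)) ∧ p4 ∧ p5) ∨ ((((¬p3 ∨ p1) ∧ (¬¬p3 ∨ ¬p1)) ∨ ¬p4) ∧ ¬p5)   (De Morgan)
⇔ (((p3 ∧ ¬p1) ∨ (¬p3 ∧ p1)) ∧ p4 ∧ p5) ∨ ((((¬p3 ∨ p1) ∧ (p3 ∨ ¬p1)) ∨ ¬p4) ∧ ¬p5)   (double negation)
⇔ (p3 ∧ ¬p1 ∧ p4 ∧ p5) ∨ (¬p3 ∧ p1 ∧ p4 ∧ p5) ∨ (¬p3 ∧ p3 ∧ ¬p5) ∨ (¬p3 ∧ ¬p1 ∧ ¬p5) ∨ (p1 ∧ p3 ∧ ¬p5) ∨ (p1 ∧ ¬p1 ∧ ¬p5) ∨ (¬p4 ∧ ¬p5)   (distribute ∧ over ∨)
⇔ (p3 ∧ ¬p1 ∧ p4 ∧ p5) ∨ (¬p3 ∧ p1 ∧ p4 ∧ p5) ∨ (¬p3 ∧ ¬p1 ∧ ¬p5) ∨ (p1 ∧ p3 ∧ ¬p5) ∨ (¬p4 ∧ ¬p5)   (simplify)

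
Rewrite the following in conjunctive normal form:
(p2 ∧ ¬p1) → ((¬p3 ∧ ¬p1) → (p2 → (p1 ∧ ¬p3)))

¬p2 ∨ p1 ∨ p3

(p2 ∧ ¬p1) → ((¬p3 ∧ ¬p1) → (p2 → (p1 ∧ ¬p3)))
= ¬(p2 ∧ ¬p1) ∨ ((¬p3 ∧ ¬p1) → (p2 → (p1 ∧ ¬p3)))   [eliminate →]
= ¬(p2 ∧ ¬p1) ∨ ¬(¬p3 ∧ ¬p1) ∨ (p2 → (p1 ∧ ¬p3))   [eliminate →]
= ¬(p2 ∧ ¬p1) ∨ ¬(¬p3 ∧ ¬p1) ∨ ¬p2 ∨ (p1 ∧ ¬p3)   [eliminate →]
= ¬p2 ∨ ¬¬p1 ∨ ¬(¬p3 ∧ ¬p1) ∨ ¬p2 ∨ (p1 ∧ ¬p3)   [De Morgan]
= ¬p2 ∨ p1 ∨ ¬(¬p3 ∧ ¬p1) ∨ ¬p2 ∨ (p1 ∧ ¬p3)   [double negation]
= ¬p2 ∨ p1 ∨ ¬¬p3 ∨ ¬¬p1 ∨ ¬p2 ∨ (p1 ∧ ¬p3)   [De Morgan]
= ¬p2 ∨ p1 ∨ p3 ∨ ¬¬p1 ∨ ¬p2 ∨ (p1 ∧ ¬p3)   [double negation]
= ¬p2 ∨ p1 ∨ p3 ∨ p1 ∨ ¬p2 ∨ (p1 ∧ ¬p3)   [double negation]
= (¬p2 ∨ p1 ∨ p3 ∨ p1 ∨ ¬p2 ∨ p1) ∧ (¬p2 ∨ p1 ∨ p3 ∨ p1 ∨ ¬p2 ∨ ¬p3)   [distribute ∨ over ∧]
= ¬p2 ∨ p1 ∨ p3   [simplify]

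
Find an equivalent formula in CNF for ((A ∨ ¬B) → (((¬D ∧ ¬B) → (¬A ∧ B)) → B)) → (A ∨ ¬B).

((A ∨ ¬B) → (((¬D ∧ ¬B) → (¬A ∧ B)) → B)) → (A ∨ ¬B)
≡ ¬((A ∨ ¬B) → (((¬D ∧ ¬B) → (¬A ∧ B)) → B)) ∨ A ∨ ¬B   — eliminate →
≡ ¬(¬(A ∨ ¬B) ∨ (((¬D ∧ ¬B) → (¬A ∧ B)) → B)) ∨ A ∨ ¬B   — eliminate →
≡ ¬(¬(A ∨ ¬B) ∨ ¬((¬D ∧ ¬B) → (¬A ∧ B)) ∨ B) ∨ A ∨ ¬B   — eliminate →
≡ ¬(¬(A ∨ ¬B) ∨ ¬(¬(¬D ∧ ¬B) ∨ (¬A ∧ B)) ∨ B) ∨ A ∨ ¬B   — eliminate →
≡ (¬¬(A ∨ ¬B) ∧ ¬¬(¬(¬D ∧ ¬B) ∨ (¬A ∧ B)) ∧ ¬B) ∨ A ∨ ¬B   — De Morgan
≡ ((A ∨ ¬B) ∧ ¬¬(¬(¬D ∧ ¬B) ∨ (¬A ∧ B)) ∧ ¬B) ∨ A ∨ ¬B   — double negation
≡ ((A ∨ ¬B) ∧ (¬(¬D ∧ ¬B) ∨ (¬A ∧ B)) ∧ ¬B) ∨ A ∨ ¬B   — double negation
≡ ((A ∨ ¬B) ∧ (¬¬D ∨ ¬¬B ∨ (¬A ∧ B)) ∧ ¬B) ∨ A ∨ ¬B   — De Morgan
≡ ((A ∨ ¬B) ∧ (D ∨ ¬¬B ∨ (¬A ∧ B)) ∧ ¬B) ∨ A ∨ ¬B   — double negation
≡ ((A ∨ ¬B) ∧ (D ∨ B ∨ (¬A ∧ B)) ∧ ¬B) ∨ A ∨ ¬B   — double negation
≡ (A ∨ ¬B ∨ A ∨ ¬B) ∧ (D ∨ B ∨ ¬A ∨ A ∨ ¬B) ∧ (D ∨ B ∨ B ∨ A ∨ ¬B) ∧ (¬B ∨ A ∨ ¬B)   — distribute ∨ over ∧
≡ A ∨ ¬B   — simplify

A ∨ ¬B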